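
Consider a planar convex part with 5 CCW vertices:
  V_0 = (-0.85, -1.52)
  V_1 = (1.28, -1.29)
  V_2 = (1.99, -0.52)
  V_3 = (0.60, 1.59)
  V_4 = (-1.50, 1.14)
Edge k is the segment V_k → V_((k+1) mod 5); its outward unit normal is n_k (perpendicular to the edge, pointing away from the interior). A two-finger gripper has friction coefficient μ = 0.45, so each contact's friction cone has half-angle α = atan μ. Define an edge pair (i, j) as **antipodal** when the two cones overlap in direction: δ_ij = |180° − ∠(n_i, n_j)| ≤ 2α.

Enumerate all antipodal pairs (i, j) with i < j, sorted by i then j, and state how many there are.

α = atan 0.45 = 24.23°;  2α = 48.46°
n_0 = (+0.1074, -0.9942)
n_1 = (+0.7352, -0.6779)
n_2 = (+0.8351, +0.5501)
n_3 = (-0.2095, +0.9778)
n_4 = (-0.9714, -0.2374)
  (0,1): δ = 138.84°  ·
  (0,2): δ = 62.79°  ·
  (0,3): δ = 5.93°  ✓
  (0,4): δ = 97.57°  ·
  (1,2): δ = 103.95°  ·
  (1,3): δ = 35.23°  ✓
  (1,4): δ = 56.41°  ·
  (2,3): δ = 111.28°  ·
  (2,4): δ = 19.64°  ✓
  (3,4): δ = 88.36°  ·
antipodal pairs: 3

count = 3; pairs: (0,3), (1,3), (2,4)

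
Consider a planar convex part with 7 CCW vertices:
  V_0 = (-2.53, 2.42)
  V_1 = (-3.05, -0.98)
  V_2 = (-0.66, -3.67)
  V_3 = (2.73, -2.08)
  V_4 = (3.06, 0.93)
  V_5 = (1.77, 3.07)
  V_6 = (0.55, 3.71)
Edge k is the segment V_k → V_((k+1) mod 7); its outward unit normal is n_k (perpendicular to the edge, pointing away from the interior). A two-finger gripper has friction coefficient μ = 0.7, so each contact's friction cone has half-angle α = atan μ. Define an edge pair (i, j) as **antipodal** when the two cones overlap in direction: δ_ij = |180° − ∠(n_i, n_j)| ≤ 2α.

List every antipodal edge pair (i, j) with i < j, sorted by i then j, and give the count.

count = 9; pairs: (0,2), (0,3), (0,4), (1,3), (1,4), (1,5), (2,5), (2,6), (3,6)

α = atan 0.7 = 34.99°;  2α = 69.98°
n_0 = (-0.9885, +0.1512)
n_1 = (-0.7476, -0.6642)
n_2 = (+0.4246, -0.9054)
n_3 = (+0.9940, -0.1090)
n_4 = (+0.8564, +0.5163)
n_5 = (+0.4645, +0.8855)
n_6 = (-0.3863, +0.9224)
  (0,1): δ = 129.68°  ·
  (0,2): δ = 56.18°  ✓
  (0,3): δ = 2.44°  ✓
  (0,4): δ = 39.78°  ✓
  (0,5): δ = 71.01°  ·
  (0,6): δ = 121.42°  ·
  (1,2): δ = 106.49°  ·
  (1,3): δ = 47.88°  ✓
  (1,4): δ = 10.54°  ✓
  (1,5): δ = 20.70°  ✓
  (1,6): δ = 71.11°  ·
  (2,3): δ = 121.38°  ·
  (2,4): δ = 84.05°  ·
  (2,5): δ = 52.81°  ✓
  (2,6): δ = 2.40°  ✓
  (3,4): δ = 142.66°  ·
  (3,5): δ = 111.42°  ·
  (3,6): δ = 61.02°  ✓
  (4,5): δ = 148.76°  ·
  (4,6): δ = 98.36°  ·
  (5,6): δ = 129.59°  ·
antipodal pairs: 9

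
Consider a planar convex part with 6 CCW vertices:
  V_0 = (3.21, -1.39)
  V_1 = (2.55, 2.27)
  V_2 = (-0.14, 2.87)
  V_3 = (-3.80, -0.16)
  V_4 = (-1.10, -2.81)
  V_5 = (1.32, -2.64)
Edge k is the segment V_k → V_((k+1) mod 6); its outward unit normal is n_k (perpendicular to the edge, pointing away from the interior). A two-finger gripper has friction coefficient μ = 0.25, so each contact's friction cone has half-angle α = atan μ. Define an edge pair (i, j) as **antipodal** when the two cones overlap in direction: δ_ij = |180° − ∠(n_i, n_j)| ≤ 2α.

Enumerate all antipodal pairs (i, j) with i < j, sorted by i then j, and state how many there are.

count = 2; pairs: (1,4), (2,5)

α = atan 0.25 = 14.04°;  2α = 28.07°
n_0 = (+0.9841, +0.1775)
n_1 = (+0.2177, +0.9760)
n_2 = (-0.6377, +0.7703)
n_3 = (-0.7005, -0.7137)
n_4 = (+0.0701, -0.9975)
n_5 = (+0.5516, -0.8341)
  (0,1): δ = 112.80°  ·
  (0,2): δ = 60.60°  ·
  (0,3): δ = 35.31°  ·
  (0,4): δ = 83.80°  ·
  (0,5): δ = 113.26°  ·
  (1,2): δ = 127.81°  ·
  (1,3): δ = 31.89°  ·
  (1,4): δ = 16.59°  ✓
  (1,5): δ = 46.05°  ·
  (2,3): δ = 84.08°  ·
  (2,4): δ = 35.60°  ·
  (2,5): δ = 6.14°  ✓
  (3,4): δ = 131.52°  ·
  (3,5): δ = 102.06°  ·
  (4,5): δ = 150.54°  ·
antipodal pairs: 2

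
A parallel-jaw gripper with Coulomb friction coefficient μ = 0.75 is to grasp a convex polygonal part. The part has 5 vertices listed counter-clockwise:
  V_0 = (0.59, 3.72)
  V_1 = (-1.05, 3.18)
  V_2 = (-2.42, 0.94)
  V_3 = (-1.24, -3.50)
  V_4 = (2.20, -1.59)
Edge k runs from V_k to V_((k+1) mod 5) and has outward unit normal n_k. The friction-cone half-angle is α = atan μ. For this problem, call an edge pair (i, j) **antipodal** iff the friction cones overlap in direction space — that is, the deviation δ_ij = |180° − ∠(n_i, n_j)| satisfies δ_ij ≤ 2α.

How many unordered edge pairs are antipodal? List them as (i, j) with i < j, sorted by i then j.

α = atan 0.75 = 36.87°;  2α = 73.74°
n_0 = (-0.3128, +0.9498)
n_1 = (-0.8531, +0.5218)
n_2 = (-0.9665, -0.2568)
n_3 = (+0.4854, -0.8743)
n_4 = (+0.9570, +0.2902)
  (0,1): δ = 139.68°  ·
  (0,2): δ = 93.34°  ·
  (0,3): δ = 10.82°  ✓
  (0,4): δ = 88.64°  ·
  (1,2): δ = 133.67°  ·
  (1,3): δ = 29.51°  ✓
  (1,4): δ = 48.32°  ✓
  (2,3): δ = 75.84°  ·
  (2,4): δ = 1.98°  ✓
  (3,4): δ = 102.17°  ·
antipodal pairs: 4

count = 4; pairs: (0,3), (1,3), (1,4), (2,4)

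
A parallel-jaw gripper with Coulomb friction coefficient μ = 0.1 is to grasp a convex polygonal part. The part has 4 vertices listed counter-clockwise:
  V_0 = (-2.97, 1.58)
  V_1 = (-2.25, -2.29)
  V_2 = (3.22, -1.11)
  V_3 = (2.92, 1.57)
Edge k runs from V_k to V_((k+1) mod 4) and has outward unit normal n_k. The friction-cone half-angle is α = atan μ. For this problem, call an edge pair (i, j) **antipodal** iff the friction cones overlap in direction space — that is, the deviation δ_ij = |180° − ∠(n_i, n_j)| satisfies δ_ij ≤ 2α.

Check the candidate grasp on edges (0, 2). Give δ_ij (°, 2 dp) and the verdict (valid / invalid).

δ = 4.15°, valid

α = atan 0.1 = 5.71°;  2α = 11.42°
edge 0: e_0 = (+0.72, -3.87);  n_0 = (-0.9831, -0.1829)
edge 2: e_2 = (-0.30, +2.68);  n_2 = (+0.9938, +0.1112)
∠(n_0, n_2) = 175.85°
δ = |180° − 175.85°| = 4.15°
4.15° ≤ 2α = 11.42°  →  valid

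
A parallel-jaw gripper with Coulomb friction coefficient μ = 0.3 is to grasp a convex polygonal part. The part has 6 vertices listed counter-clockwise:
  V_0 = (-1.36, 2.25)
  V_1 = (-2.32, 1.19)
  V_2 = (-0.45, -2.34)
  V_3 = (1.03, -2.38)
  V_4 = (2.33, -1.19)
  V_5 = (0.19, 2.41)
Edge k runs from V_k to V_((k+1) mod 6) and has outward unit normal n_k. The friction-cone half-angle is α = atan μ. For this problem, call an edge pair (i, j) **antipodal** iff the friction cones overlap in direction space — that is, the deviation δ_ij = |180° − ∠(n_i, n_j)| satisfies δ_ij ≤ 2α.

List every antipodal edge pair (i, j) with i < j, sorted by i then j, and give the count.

count = 3; pairs: (0,3), (1,4), (2,5)

α = atan 0.3 = 16.70°;  2α = 33.40°
n_0 = (-0.7412, +0.6713)
n_1 = (-0.8837, -0.4681)
n_2 = (-0.0270, -0.9996)
n_3 = (+0.6752, -0.7376)
n_4 = (+0.8596, +0.5110)
n_5 = (-0.1027, +0.9947)
  (0,1): δ = 109.92°  ·
  (0,2): δ = 49.38°  ·
  (0,3): δ = 5.36°  ✓
  (0,4): δ = 72.90°  ·
  (0,5): δ = 138.06°  ·
  (1,2): δ = 119.46°  ·
  (1,3): δ = 75.44°  ·
  (1,4): δ = 2.82°  ✓
  (1,5): δ = 67.98°  ·
  (2,3): δ = 135.98°  ·
  (2,4): δ = 57.72°  ·
  (2,5): δ = 7.44°  ✓
  (3,4): δ = 101.74°  ·
  (3,5): δ = 36.58°  ·
  (4,5): δ = 114.84°  ·
antipodal pairs: 3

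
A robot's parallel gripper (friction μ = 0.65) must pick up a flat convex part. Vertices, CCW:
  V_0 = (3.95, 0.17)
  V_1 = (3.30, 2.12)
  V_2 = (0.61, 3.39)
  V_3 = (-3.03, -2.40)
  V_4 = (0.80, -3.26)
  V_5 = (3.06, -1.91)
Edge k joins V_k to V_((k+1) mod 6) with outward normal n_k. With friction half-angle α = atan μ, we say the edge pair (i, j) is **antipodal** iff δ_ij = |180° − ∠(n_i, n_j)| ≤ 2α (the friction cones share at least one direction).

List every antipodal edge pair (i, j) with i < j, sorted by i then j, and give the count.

α = atan 0.65 = 33.02°;  2α = 66.05°
n_0 = (+0.9487, +0.3162)
n_1 = (+0.4269, +0.9043)
n_2 = (-0.8466, +0.5322)
n_3 = (-0.2191, -0.9757)
n_4 = (+0.5128, -0.8585)
n_5 = (+0.9194, -0.3934)
  (0,1): δ = 133.71°  ·
  (0,2): δ = 50.59°  ✓
  (0,3): δ = 58.91°  ✓
  (0,4): δ = 102.42°  ·
  (0,5): δ = 138.40°  ·
  (1,2): δ = 96.88°  ·
  (1,3): δ = 12.62°  ✓
  (1,4): δ = 56.12°  ✓
  (1,5): δ = 92.11°  ·
  (2,3): δ = 70.50°  ·
  (2,4): δ = 26.99°  ✓
  (2,5): δ = 8.99°  ✓
  (3,4): δ = 136.49°  ·
  (3,5): δ = 100.51°  ·
  (4,5): δ = 144.02°  ·
antipodal pairs: 6

count = 6; pairs: (0,2), (0,3), (1,3), (1,4), (2,4), (2,5)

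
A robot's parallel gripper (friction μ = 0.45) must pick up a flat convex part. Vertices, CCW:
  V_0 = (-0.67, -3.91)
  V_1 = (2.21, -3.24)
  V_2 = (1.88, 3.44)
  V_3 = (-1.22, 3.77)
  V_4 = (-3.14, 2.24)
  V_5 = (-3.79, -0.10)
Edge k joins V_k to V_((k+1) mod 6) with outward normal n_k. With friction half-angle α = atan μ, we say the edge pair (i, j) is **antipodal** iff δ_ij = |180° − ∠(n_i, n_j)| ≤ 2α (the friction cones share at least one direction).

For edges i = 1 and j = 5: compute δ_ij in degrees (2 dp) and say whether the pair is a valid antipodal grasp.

α = atan 0.45 = 24.23°;  2α = 48.46°
edge 1: e_1 = (-0.33, +6.68);  n_1 = (+0.9988, +0.0493)
edge 5: e_5 = (+3.12, -3.81);  n_5 = (-0.7737, -0.6336)
∠(n_1, n_5) = 143.51°
δ = |180° − 143.51°| = 36.49°
36.49° ≤ 2α = 48.46°  →  valid

δ = 36.49°, valid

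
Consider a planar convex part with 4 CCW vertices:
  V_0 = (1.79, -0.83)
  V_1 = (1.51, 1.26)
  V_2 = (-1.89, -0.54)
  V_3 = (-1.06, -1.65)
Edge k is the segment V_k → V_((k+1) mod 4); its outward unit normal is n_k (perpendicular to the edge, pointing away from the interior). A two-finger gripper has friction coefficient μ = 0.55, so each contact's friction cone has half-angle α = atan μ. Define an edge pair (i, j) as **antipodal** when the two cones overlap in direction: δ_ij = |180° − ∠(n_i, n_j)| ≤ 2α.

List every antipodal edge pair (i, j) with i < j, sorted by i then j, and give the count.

α = atan 0.55 = 28.81°;  2α = 57.62°
n_0 = (+0.9911, +0.1328)
n_1 = (-0.4679, +0.8838)
n_2 = (-0.8009, -0.5988)
n_3 = (+0.2765, -0.9610)
  (0,1): δ = 69.73°  ·
  (0,2): δ = 29.16°  ✓
  (0,3): δ = 98.42°  ·
  (1,2): δ = 81.11°  ·
  (1,3): δ = 11.85°  ✓
  (2,3): δ = 110.74°  ·
antipodal pairs: 2

count = 2; pairs: (0,2), (1,3)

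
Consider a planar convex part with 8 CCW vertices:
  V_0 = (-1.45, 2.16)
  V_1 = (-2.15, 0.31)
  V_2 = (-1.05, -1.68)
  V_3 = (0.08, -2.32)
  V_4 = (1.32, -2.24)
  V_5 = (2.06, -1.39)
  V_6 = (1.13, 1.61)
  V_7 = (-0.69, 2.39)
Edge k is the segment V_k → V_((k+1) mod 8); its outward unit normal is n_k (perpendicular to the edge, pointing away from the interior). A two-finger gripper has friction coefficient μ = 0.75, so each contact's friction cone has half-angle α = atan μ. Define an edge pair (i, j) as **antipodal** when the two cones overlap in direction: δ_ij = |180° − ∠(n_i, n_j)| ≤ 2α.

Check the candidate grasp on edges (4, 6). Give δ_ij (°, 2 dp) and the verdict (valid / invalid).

δ = 72.16°, valid

α = atan 0.75 = 36.87°;  2α = 73.74°
edge 4: e_4 = (+0.74, +0.85);  n_4 = (+0.7542, -0.6566)
edge 6: e_6 = (-1.82, +0.78);  n_6 = (+0.3939, +0.9191)
∠(n_4, n_6) = 107.84°
δ = |180° − 107.84°| = 72.16°
72.16° ≤ 2α = 73.74°  →  valid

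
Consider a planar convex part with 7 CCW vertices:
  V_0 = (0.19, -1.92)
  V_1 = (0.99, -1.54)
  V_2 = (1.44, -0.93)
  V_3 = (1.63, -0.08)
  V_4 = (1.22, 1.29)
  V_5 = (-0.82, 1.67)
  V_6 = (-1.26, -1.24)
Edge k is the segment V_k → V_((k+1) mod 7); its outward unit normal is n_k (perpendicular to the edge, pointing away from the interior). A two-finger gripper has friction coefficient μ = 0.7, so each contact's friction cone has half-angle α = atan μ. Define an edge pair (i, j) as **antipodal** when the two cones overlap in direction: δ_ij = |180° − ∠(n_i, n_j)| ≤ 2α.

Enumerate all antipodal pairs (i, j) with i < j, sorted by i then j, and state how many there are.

α = atan 0.7 = 34.99°;  2α = 69.98°
n_0 = (+0.4291, -0.9033)
n_1 = (+0.8047, -0.5936)
n_2 = (+0.9759, -0.2181)
n_3 = (+0.9580, +0.2867)
n_4 = (+0.1831, +0.9831)
n_5 = (-0.9888, +0.1495)
n_6 = (-0.4246, -0.9054)
  (0,1): δ = 151.82°  ·
  (0,2): δ = 128.01°  ·
  (0,3): δ = 98.75°  ·
  (0,4): δ = 35.96°  ✓
  (0,5): δ = 55.99°  ✓
  (0,6): δ = 129.47°  ·
  (1,2): δ = 156.18°  ·
  (1,3): δ = 126.92°  ·
  (1,4): δ = 64.14°  ✓
  (1,5): δ = 27.82°  ✓
  (1,6): δ = 101.29°  ·
  (2,3): δ = 150.74°  ·
  (2,4): δ = 87.95°  ·
  (2,5): δ = 4.00°  ✓
  (2,6): δ = 77.48°  ·
  (3,4): δ = 117.21°  ·
  (3,5): δ = 25.26°  ✓
  (3,6): δ = 48.21°  ✓
  (4,5): δ = 88.05°  ·
  (4,6): δ = 14.57°  ✓
  (5,6): δ = 106.53°  ·
antipodal pairs: 8

count = 8; pairs: (0,4), (0,5), (1,4), (1,5), (2,5), (3,5), (3,6), (4,6)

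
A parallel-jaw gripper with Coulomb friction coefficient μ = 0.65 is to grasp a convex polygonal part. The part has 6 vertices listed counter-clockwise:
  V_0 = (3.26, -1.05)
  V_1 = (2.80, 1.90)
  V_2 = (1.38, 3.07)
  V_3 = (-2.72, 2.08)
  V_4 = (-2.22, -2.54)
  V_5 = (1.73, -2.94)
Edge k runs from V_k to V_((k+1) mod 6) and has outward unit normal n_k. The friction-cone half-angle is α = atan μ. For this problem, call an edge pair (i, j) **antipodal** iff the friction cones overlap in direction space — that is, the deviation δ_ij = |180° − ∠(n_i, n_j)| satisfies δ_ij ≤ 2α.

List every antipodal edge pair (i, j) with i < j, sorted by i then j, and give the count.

α = atan 0.65 = 33.02°;  2α = 66.05°
n_0 = (+0.9881, +0.1541)
n_1 = (+0.6359, +0.7718)
n_2 = (-0.2347, +0.9721)
n_3 = (-0.9942, -0.1076)
n_4 = (-0.1008, -0.9949)
n_5 = (+0.7772, -0.6292)
  (0,1): δ = 138.35°  ·
  (0,2): δ = 85.29°  ·
  (0,3): δ = 2.69°  ✓
  (0,4): δ = 75.35°  ·
  (0,5): δ = 132.15°  ·
  (1,2): δ = 126.94°  ·
  (1,3): δ = 44.34°  ✓
  (1,4): δ = 33.70°  ✓
  (1,5): δ = 90.50°  ·
  (2,3): δ = 97.40°  ·
  (2,4): δ = 19.36°  ✓
  (2,5): δ = 37.43°  ✓
  (3,4): δ = 101.96°  ·
  (3,5): δ = 45.17°  ✓
  (4,5): δ = 123.21°  ·
antipodal pairs: 6

count = 6; pairs: (0,3), (1,3), (1,4), (2,4), (2,5), (3,5)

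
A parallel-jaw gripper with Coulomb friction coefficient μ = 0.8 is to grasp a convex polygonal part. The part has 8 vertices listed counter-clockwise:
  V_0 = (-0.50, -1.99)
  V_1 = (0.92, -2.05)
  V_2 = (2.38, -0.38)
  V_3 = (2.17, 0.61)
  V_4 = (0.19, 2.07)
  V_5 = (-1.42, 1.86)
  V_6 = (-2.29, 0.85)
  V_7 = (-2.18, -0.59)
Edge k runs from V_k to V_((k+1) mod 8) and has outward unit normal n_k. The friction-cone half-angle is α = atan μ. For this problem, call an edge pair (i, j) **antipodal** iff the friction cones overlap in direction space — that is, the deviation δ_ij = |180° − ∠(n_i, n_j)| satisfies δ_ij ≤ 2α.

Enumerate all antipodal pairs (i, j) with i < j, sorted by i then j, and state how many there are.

count = 13; pairs: (0,2), (0,3), (0,4), (0,5), (1,4), (1,5), (1,6), (2,5), (2,6), (2,7), (3,6), (3,7), (4,7)

α = atan 0.8 = 38.66°;  2α = 77.32°
n_0 = (-0.0422, -0.9991)
n_1 = (+0.7529, -0.6582)
n_2 = (+0.9782, +0.2075)
n_3 = (+0.5935, +0.8049)
n_4 = (-0.1293, +0.9916)
n_5 = (-0.7577, +0.6526)
n_6 = (-0.9971, -0.0762)
n_7 = (-0.6402, -0.7682)
  (0,1): δ = 128.74°  ·
  (0,2): δ = 75.60°  ✓
  (0,3): δ = 33.98°  ✓
  (0,4): δ = 9.85°  ✓
  (0,5): δ = 51.68°  ✓
  (0,6): δ = 96.79°  ·
  (0,7): δ = 142.61°  ·
  (1,2): δ = 126.86°  ·
  (1,3): δ = 85.24°  ·
  (1,4): δ = 41.41°  ✓
  (1,5): δ = 0.42°  ✓
  (1,6): δ = 45.53°  ✓
  (1,7): δ = 91.36°  ·
  (2,3): δ = 138.38°  ·
  (2,4): δ = 94.54°  ·
  (2,5): δ = 52.72°  ✓
  (2,6): δ = 7.61°  ✓
  (2,7): δ = 38.22°  ✓
  (3,4): δ = 136.16°  ·
  (3,5): δ = 94.34°  ·
  (3,6): δ = 49.23°  ✓
  (3,7): δ = 3.40°  ✓
  (4,5): δ = 138.17°  ·
  (4,6): δ = 93.06°  ·
  (4,7): δ = 47.24°  ✓
  (5,6): δ = 134.89°  ·
  (5,7): δ = 89.06°  ·
  (6,7): δ = 134.17°  ·
antipodal pairs: 13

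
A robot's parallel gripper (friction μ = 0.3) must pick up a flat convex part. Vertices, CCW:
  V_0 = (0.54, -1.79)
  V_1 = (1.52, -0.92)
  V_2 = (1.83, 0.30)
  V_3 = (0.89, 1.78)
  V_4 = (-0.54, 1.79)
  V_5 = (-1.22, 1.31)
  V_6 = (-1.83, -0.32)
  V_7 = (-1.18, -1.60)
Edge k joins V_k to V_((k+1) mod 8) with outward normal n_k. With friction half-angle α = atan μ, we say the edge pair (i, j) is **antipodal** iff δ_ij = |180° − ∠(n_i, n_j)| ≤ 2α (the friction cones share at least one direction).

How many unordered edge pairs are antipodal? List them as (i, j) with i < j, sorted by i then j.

count = 5; pairs: (0,4), (0,5), (1,5), (2,6), (3,7)

α = atan 0.3 = 16.70°;  2α = 33.40°
n_0 = (+0.6639, -0.7478)
n_1 = (+0.9692, -0.2463)
n_2 = (+0.8441, +0.5361)
n_3 = (+0.0070, +1.0000)
n_4 = (-0.5767, +0.8170)
n_5 = (-0.9366, +0.3505)
n_6 = (-0.8916, -0.4528)
n_7 = (-0.1098, -0.9940)
  (0,1): δ = 145.85°  ·
  (0,2): δ = 99.18°  ·
  (0,3): δ = 42.00°  ·
  (0,4): δ = 6.38°  ✓
  (0,5): δ = 27.89°  ✓
  (0,6): δ = 75.32°  ·
  (0,7): δ = 132.10°  ·
  (1,2): δ = 133.32°  ·
  (1,3): δ = 76.14°  ·
  (1,4): δ = 40.53°  ·
  (1,5): δ = 6.26°  ✓
  (1,6): δ = 41.18°  ·
  (1,7): δ = 97.95°  ·
  (2,3): δ = 122.82°  ·
  (2,4): δ = 87.20°  ·
  (2,5): δ = 52.94°  ·
  (2,6): δ = 5.50°  ✓
  (2,7): δ = 51.28°  ·
  (3,4): δ = 144.38°  ·
  (3,5): δ = 110.12°  ·
  (3,6): δ = 62.68°  ·
  (3,7): δ = 5.90°  ✓
  (4,5): δ = 145.74°  ·
  (4,6): δ = 98.30°  ·
  (4,7): δ = 41.52°  ·
  (5,6): δ = 132.56°  ·
  (5,7): δ = 75.79°  ·
  (6,7): δ = 123.23°  ·
antipodal pairs: 5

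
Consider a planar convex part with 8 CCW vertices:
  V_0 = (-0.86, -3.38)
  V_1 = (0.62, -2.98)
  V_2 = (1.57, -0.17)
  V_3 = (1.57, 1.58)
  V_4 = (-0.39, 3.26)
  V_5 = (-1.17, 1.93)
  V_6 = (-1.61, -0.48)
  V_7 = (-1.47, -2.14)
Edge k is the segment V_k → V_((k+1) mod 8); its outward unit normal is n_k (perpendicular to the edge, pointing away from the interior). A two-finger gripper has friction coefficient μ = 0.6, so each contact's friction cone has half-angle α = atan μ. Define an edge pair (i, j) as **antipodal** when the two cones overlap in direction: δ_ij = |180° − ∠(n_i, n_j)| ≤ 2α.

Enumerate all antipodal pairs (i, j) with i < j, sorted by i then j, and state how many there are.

count = 13; pairs: (0,3), (0,4), (1,4), (1,5), (1,6), (1,7), (2,4), (2,5), (2,6), (2,7), (3,5), (3,6), (3,7)

α = atan 0.6 = 30.96°;  2α = 61.93°
n_0 = (+0.2609, -0.9654)
n_1 = (+0.9473, -0.3203)
n_2 = (+1.0000, -0.0000)
n_3 = (+0.6508, +0.7593)
n_4 = (-0.8626, +0.5059)
n_5 = (-0.9837, +0.1796)
n_6 = (-0.9965, -0.0840)
n_7 = (-0.8973, -0.4414)
  (0,1): δ = 123.80°  ·
  (0,2): δ = 105.12°  ·
  (0,3): δ = 55.73°  ✓
  (0,4): δ = 44.49°  ✓
  (0,5): δ = 64.53°  ·
  (0,6): δ = 79.70°  ·
  (0,7): δ = 101.07°  ·
  (1,2): δ = 161.32°  ·
  (1,3): δ = 111.92°  ·
  (1,4): δ = 11.71°  ✓
  (1,5): δ = 8.33°  ✓
  (1,6): δ = 23.50°  ✓
  (1,7): δ = 44.87°  ✓
  (2,3): δ = 130.60°  ·
  (2,4): δ = 30.39°  ✓
  (2,5): δ = 10.35°  ✓
  (2,6): δ = 4.82°  ✓
  (2,7): δ = 26.19°  ✓
  (3,4): δ = 79.79°  ·
  (3,5): δ = 59.75°  ✓
  (3,6): δ = 44.58°  ✓
  (3,7): δ = 23.20°  ✓
  (4,5): δ = 159.96°  ·
  (4,6): δ = 144.79°  ·
  (4,7): δ = 123.42°  ·
  (5,6): δ = 164.83°  ·
  (5,7): δ = 143.46°  ·
  (6,7): δ = 158.63°  ·
antipodal pairs: 13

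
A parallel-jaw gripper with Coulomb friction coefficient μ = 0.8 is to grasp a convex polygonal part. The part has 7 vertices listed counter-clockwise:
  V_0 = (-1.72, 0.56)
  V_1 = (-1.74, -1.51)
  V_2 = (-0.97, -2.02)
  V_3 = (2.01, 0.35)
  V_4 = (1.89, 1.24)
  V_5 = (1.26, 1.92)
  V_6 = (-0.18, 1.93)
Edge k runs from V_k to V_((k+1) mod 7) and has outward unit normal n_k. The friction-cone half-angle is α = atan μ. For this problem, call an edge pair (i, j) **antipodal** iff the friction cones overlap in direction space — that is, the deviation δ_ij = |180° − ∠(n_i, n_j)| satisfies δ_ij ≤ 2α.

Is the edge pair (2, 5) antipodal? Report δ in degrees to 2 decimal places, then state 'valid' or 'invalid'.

δ = 38.89°, valid

α = atan 0.8 = 38.66°;  2α = 77.32°
edge 2: e_2 = (+2.98, +2.37);  n_2 = (+0.6225, -0.7827)
edge 5: e_5 = (-1.44, +0.01);  n_5 = (+0.0069, +1.0000)
∠(n_2, n_5) = 141.11°
δ = |180° − 141.11°| = 38.89°
38.89° ≤ 2α = 77.32°  →  valid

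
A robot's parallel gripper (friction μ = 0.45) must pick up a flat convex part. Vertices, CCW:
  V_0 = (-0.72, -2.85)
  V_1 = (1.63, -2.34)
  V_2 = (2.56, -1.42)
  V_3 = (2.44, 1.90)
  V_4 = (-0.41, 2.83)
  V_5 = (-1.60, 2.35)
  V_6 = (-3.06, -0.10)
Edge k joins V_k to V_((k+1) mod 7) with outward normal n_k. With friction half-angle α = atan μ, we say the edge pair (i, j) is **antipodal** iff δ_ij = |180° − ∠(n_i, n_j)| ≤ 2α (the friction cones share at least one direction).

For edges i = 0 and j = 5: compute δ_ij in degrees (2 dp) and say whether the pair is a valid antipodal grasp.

α = atan 0.45 = 24.23°;  2α = 48.46°
edge 0: e_0 = (+2.35, +0.51);  n_0 = (+0.2121, -0.9773)
edge 5: e_5 = (-1.46, -2.45);  n_5 = (-0.8590, +0.5119)
∠(n_0, n_5) = 133.04°
δ = |180° − 133.04°| = 46.96°
46.96° ≤ 2α = 48.46°  →  valid

δ = 46.96°, valid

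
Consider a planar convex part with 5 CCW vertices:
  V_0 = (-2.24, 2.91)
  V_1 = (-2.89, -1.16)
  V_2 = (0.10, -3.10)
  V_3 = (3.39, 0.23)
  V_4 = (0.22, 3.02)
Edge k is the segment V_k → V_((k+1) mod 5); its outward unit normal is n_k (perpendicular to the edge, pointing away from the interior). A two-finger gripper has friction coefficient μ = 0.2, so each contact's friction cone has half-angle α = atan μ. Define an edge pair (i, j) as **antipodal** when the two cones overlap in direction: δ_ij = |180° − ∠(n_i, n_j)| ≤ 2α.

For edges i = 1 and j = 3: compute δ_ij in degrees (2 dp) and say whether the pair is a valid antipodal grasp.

α = atan 0.2 = 11.31°;  2α = 22.62°
edge 1: e_1 = (+2.99, -1.94);  n_1 = (-0.5443, -0.8389)
edge 3: e_3 = (-3.17, +2.79);  n_3 = (+0.6607, +0.7507)
∠(n_1, n_3) = 171.62°
δ = |180° − 171.62°| = 8.38°
8.38° ≤ 2α = 22.62°  →  valid

δ = 8.38°, valid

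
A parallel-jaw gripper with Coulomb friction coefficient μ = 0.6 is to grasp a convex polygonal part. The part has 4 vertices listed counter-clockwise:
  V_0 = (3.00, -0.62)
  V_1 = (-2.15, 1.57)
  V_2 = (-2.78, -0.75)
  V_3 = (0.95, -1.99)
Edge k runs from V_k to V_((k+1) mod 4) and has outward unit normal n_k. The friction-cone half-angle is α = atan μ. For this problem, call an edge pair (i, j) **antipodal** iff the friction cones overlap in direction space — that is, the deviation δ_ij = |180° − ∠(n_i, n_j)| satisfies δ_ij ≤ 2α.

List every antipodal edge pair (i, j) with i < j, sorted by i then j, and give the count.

α = atan 0.6 = 30.96°;  2α = 61.93°
n_0 = (+0.3913, +0.9203)
n_1 = (-0.9651, +0.2621)
n_2 = (-0.3155, -0.9489)
n_3 = (+0.5556, -0.8314)
  (0,1): δ = 82.16°  ·
  (0,2): δ = 4.65°  ✓
  (0,3): δ = 56.79°  ✓
  (1,2): δ = 93.20°  ·
  (1,3): δ = 41.05°  ✓
  (2,3): δ = 127.86°  ·
antipodal pairs: 3

count = 3; pairs: (0,2), (0,3), (1,3)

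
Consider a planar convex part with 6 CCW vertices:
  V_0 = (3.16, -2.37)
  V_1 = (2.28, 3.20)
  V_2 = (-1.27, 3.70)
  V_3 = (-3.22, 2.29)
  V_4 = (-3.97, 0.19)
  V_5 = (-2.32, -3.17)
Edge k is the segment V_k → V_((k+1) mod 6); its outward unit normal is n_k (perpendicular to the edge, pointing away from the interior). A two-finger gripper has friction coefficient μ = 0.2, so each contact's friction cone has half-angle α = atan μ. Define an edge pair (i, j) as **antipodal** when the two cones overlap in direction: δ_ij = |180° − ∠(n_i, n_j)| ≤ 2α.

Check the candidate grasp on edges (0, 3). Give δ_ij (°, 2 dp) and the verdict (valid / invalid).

δ = 28.63°, invalid

α = atan 0.2 = 11.31°;  2α = 22.62°
edge 0: e_0 = (-0.88, +5.57);  n_0 = (+0.9877, +0.1561)
edge 3: e_3 = (-0.75, -2.10);  n_3 = (-0.9417, +0.3363)
∠(n_0, n_3) = 151.37°
δ = |180° − 151.37°| = 28.63°
28.63° > 2α = 22.62°  →  invalid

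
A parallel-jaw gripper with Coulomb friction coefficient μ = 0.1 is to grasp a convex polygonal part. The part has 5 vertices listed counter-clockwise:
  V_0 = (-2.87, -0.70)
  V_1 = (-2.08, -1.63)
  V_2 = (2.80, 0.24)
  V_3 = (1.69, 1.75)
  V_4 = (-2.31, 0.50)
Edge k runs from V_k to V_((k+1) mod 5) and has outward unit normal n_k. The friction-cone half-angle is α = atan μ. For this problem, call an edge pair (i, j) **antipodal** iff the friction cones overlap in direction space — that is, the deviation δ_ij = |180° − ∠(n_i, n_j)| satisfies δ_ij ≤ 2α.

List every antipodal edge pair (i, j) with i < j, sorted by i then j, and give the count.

count = 2; pairs: (0,2), (1,3)

α = atan 0.1 = 5.71°;  2α = 11.42°
n_0 = (-0.7621, -0.6474)
n_1 = (+0.3578, -0.9338)
n_2 = (+0.8057, +0.5923)
n_3 = (-0.2983, +0.9545)
n_4 = (-0.9062, +0.4229)
  (0,1): δ = 109.38°  ·
  (0,2): δ = 4.03°  ✓
  (0,3): δ = 67.01°  ·
  (0,4): δ = 114.64°  ·
  (1,2): δ = 74.65°  ·
  (1,3): δ = 3.61°  ✓
  (1,4): δ = 44.02°  ·
  (2,3): δ = 108.97°  ·
  (2,4): δ = 61.34°  ·
  (3,4): δ = 132.37°  ·
antipodal pairs: 2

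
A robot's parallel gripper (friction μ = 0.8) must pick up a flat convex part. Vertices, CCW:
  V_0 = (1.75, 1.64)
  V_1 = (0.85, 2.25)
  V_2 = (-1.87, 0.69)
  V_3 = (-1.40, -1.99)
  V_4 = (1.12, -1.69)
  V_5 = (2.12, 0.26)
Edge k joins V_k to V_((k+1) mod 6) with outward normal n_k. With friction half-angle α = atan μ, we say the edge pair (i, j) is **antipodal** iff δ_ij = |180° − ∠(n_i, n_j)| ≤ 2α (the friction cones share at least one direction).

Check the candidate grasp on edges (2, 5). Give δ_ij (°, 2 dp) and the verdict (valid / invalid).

δ = 5.06°, valid

α = atan 0.8 = 38.66°;  2α = 77.32°
edge 2: e_2 = (+0.47, -2.68);  n_2 = (-0.9850, -0.1727)
edge 5: e_5 = (-0.37, +1.38);  n_5 = (+0.9659, +0.2590)
∠(n_2, n_5) = 174.94°
δ = |180° − 174.94°| = 5.06°
5.06° ≤ 2α = 77.32°  →  valid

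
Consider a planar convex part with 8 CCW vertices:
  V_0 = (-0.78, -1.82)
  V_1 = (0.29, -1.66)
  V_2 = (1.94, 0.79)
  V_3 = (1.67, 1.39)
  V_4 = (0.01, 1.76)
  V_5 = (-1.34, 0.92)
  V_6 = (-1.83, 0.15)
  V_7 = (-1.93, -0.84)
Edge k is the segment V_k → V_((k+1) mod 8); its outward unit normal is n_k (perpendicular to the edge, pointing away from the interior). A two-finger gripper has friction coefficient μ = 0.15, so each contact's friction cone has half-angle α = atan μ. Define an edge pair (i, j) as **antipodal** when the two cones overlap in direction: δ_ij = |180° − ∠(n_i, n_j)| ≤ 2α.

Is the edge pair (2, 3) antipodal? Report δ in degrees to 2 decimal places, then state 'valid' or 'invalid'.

δ = 126.79°, invalid

α = atan 0.15 = 8.53°;  2α = 17.06°
edge 2: e_2 = (-0.27, +0.60);  n_2 = (+0.9119, +0.4104)
edge 3: e_3 = (-1.66, +0.37);  n_3 = (+0.2176, +0.9760)
∠(n_2, n_3) = 53.21°
δ = |180° − 53.21°| = 126.79°
126.79° > 2α = 17.06°  →  invalid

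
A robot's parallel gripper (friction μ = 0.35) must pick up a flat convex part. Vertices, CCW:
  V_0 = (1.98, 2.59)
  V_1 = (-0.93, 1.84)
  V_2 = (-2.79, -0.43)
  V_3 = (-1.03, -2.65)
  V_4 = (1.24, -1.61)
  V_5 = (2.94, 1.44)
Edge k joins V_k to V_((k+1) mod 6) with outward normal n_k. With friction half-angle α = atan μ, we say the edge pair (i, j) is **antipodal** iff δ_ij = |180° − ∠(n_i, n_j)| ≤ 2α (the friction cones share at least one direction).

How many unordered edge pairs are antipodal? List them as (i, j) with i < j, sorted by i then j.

count = 4; pairs: (0,3), (1,3), (1,4), (2,5)

α = atan 0.35 = 19.29°;  2α = 38.58°
n_0 = (-0.2496, +0.9684)
n_1 = (-0.7735, +0.6338)
n_2 = (-0.7836, -0.6212)
n_3 = (+0.4165, -0.9091)
n_4 = (+0.8735, -0.4869)
n_5 = (+0.7677, +0.6408)
  (0,1): δ = 143.78°  ·
  (0,2): δ = 66.05°  ·
  (0,3): δ = 10.16°  ✓
  (0,4): δ = 46.41°  ·
  (0,5): δ = 115.40°  ·
  (1,2): δ = 102.26°  ·
  (1,3): δ = 26.05°  ✓
  (1,4): δ = 10.20°  ✓
  (1,5): δ = 79.19°  ·
  (2,3): δ = 103.79°  ·
  (2,4): δ = 67.54°  ·
  (2,5): δ = 1.45°  ✓
  (3,4): δ = 143.75°  ·
  (3,5): δ = 74.76°  ·
  (4,5): δ = 111.01°  ·
antipodal pairs: 4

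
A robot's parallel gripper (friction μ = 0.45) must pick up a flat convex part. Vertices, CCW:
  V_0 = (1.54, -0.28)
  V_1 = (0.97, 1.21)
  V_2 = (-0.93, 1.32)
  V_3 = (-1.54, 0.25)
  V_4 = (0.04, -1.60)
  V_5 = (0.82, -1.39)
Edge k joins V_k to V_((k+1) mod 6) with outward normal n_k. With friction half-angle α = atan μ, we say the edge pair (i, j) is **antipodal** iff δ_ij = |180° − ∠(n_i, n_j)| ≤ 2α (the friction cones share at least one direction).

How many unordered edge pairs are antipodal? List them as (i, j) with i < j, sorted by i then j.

count = 5; pairs: (0,3), (1,3), (1,4), (2,4), (2,5)

α = atan 0.45 = 24.23°;  2α = 48.46°
n_0 = (+0.9340, +0.3573)
n_1 = (+0.0578, +0.9983)
n_2 = (-0.8687, +0.4953)
n_3 = (-0.7604, -0.6494)
n_4 = (+0.2600, -0.9656)
n_5 = (+0.8390, -0.5442)
  (0,1): δ = 114.25°  ·
  (0,2): δ = 50.62°  ·
  (0,3): δ = 19.56°  ✓
  (0,4): δ = 84.13°  ·
  (0,5): δ = 126.10°  ·
  (1,2): δ = 116.37°  ·
  (1,3): δ = 46.19°  ✓
  (1,4): δ = 18.38°  ✓
  (1,5): δ = 60.34°  ·
  (2,3): δ = 109.81°  ·
  (2,4): δ = 45.24°  ✓
  (2,5): δ = 3.28°  ✓
  (3,4): δ = 115.43°  ·
  (3,5): δ = 73.47°  ·
  (4,5): δ = 138.04°  ·
antipodal pairs: 5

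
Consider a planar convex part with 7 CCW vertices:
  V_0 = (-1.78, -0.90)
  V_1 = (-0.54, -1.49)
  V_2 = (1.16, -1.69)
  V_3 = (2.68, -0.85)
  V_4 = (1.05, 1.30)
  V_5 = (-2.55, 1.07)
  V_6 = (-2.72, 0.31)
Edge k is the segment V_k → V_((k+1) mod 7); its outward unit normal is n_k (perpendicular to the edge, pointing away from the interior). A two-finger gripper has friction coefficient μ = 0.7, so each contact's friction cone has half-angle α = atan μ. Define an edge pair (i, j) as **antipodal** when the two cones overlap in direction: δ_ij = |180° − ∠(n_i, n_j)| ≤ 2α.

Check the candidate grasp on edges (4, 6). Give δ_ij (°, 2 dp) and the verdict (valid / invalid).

α = atan 0.7 = 34.99°;  2α = 69.98°
edge 4: e_4 = (-3.60, -0.23);  n_4 = (-0.0638, +0.9980)
edge 6: e_6 = (+0.94, -1.21);  n_6 = (-0.7897, -0.6135)
∠(n_4, n_6) = 124.19°
δ = |180° − 124.19°| = 55.81°
55.81° ≤ 2α = 69.98°  →  valid

δ = 55.81°, valid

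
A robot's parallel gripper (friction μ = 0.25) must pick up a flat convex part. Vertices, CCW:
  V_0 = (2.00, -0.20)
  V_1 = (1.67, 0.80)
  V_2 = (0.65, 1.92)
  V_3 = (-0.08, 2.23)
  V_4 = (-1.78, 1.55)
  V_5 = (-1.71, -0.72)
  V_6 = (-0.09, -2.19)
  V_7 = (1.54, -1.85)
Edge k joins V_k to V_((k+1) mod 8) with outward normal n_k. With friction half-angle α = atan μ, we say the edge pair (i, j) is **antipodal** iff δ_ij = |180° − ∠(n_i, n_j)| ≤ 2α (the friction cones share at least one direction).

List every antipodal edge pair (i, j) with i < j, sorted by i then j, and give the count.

α = atan 0.25 = 14.04°;  2α = 28.07°
n_0 = (+0.9496, +0.3134)
n_1 = (+0.7393, +0.6733)
n_2 = (+0.3909, +0.9204)
n_3 = (-0.3714, +0.9285)
n_4 = (-0.9995, -0.0308)
n_5 = (-0.6720, -0.7406)
n_6 = (+0.2042, -0.9789)
n_7 = (+0.9633, -0.2685)
  (0,1): δ = 155.94°  ·
  (0,2): δ = 131.27°  ·
  (0,3): δ = 86.46°  ·
  (0,4): δ = 16.50°  ✓
  (0,5): δ = 29.52°  ·
  (0,6): δ = 83.52°  ·
  (0,7): δ = 146.16°  ·
  (1,2): δ = 155.33°  ·
  (1,3): δ = 110.52°  ·
  (1,4): δ = 40.56°  ·
  (1,5): δ = 5.45°  ✓
  (1,6): δ = 59.46°  ·
  (1,7): δ = 122.10°  ·
  (2,3): δ = 135.19°  ·
  (2,4): δ = 65.22°  ·
  (2,5): δ = 19.21°  ✓
  (2,6): δ = 34.79°  ·
  (2,7): δ = 97.43°  ·
  (3,4): δ = 110.04°  ·
  (3,5): δ = 64.02°  ·
  (3,6): δ = 10.02°  ✓
  (3,7): δ = 52.62°  ·
  (4,5): δ = 133.99°  ·
  (4,6): δ = 79.98°  ·
  (4,7): δ = 17.34°  ✓
  (5,6): δ = 126.00°  ·
  (5,7): δ = 63.36°  ·
  (6,7): δ = 117.36°  ·
antipodal pairs: 5

count = 5; pairs: (0,4), (1,5), (2,5), (3,6), (4,7)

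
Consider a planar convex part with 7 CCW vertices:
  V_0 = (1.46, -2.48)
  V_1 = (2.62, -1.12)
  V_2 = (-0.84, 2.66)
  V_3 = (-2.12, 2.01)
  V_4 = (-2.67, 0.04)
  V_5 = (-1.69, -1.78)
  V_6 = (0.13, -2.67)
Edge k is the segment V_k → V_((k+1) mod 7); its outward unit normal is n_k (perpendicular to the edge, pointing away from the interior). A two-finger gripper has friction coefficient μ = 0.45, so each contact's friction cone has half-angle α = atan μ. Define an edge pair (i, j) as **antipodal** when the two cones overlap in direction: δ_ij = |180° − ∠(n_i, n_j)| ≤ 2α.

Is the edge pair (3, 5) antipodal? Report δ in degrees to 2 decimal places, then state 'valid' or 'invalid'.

α = atan 0.45 = 24.23°;  2α = 48.46°
edge 3: e_3 = (-0.55, -1.97);  n_3 = (-0.9632, +0.2689)
edge 5: e_5 = (+1.82, -0.89);  n_5 = (-0.4393, -0.8983)
∠(n_3, n_5) = 79.54°
δ = |180° − 79.54°| = 100.46°
100.46° > 2α = 48.46°  →  invalid

δ = 100.46°, invalid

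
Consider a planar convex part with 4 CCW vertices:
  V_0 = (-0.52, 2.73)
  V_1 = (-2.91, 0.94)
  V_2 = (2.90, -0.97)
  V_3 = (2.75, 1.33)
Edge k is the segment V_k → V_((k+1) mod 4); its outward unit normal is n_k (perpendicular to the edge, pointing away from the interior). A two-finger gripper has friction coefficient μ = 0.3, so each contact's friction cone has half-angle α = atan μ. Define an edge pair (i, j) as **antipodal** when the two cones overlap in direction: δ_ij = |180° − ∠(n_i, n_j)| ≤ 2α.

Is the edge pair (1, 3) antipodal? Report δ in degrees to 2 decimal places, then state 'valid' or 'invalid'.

δ = 4.98°, valid

α = atan 0.3 = 16.70°;  2α = 33.40°
edge 1: e_1 = (+5.81, -1.91);  n_1 = (-0.3123, -0.9500)
edge 3: e_3 = (-3.27, +1.40);  n_3 = (+0.3936, +0.9193)
∠(n_1, n_3) = 175.02°
δ = |180° − 175.02°| = 4.98°
4.98° ≤ 2α = 33.40°  →  valid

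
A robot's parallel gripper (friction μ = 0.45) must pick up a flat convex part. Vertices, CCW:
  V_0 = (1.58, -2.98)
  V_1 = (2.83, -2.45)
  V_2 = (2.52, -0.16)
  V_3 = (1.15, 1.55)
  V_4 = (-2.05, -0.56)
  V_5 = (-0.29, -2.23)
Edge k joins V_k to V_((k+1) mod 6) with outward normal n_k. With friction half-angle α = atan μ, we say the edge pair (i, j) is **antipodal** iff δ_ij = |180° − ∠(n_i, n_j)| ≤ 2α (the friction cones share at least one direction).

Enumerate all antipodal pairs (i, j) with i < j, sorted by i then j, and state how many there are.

count = 4; pairs: (0,3), (1,4), (2,4), (2,5)

α = atan 0.45 = 24.23°;  2α = 48.46°
n_0 = (+0.3904, -0.9207)
n_1 = (+0.9910, +0.1341)
n_2 = (+0.7804, +0.6253)
n_3 = (-0.5505, +0.8348)
n_4 = (-0.6883, -0.7254)
n_5 = (-0.3722, -0.9281)
  (0,1): δ = 105.27°  ·
  (0,2): δ = 74.28°  ·
  (0,3): δ = 10.42°  ✓
  (0,4): δ = 113.53°  ·
  (0,5): δ = 135.17°  ·
  (1,2): δ = 149.01°  ·
  (1,3): δ = 64.31°  ·
  (1,4): δ = 38.79°  ✓
  (1,5): δ = 60.44°  ·
  (2,3): δ = 95.30°  ·
  (2,4): δ = 7.80°  ✓
  (2,5): δ = 29.45°  ✓
  (3,4): δ = 76.90°  ·
  (3,5): δ = 55.25°  ·
  (4,5): δ = 158.36°  ·
antipodal pairs: 4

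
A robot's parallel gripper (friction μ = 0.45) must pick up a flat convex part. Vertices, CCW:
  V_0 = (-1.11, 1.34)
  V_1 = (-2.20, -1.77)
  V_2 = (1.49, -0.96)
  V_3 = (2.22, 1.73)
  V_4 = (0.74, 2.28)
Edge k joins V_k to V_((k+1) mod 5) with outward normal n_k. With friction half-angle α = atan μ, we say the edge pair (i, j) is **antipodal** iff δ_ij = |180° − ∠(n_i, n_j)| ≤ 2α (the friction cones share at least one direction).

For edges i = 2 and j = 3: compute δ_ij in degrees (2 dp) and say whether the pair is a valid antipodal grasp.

α = atan 0.45 = 24.23°;  2α = 48.46°
edge 2: e_2 = (+0.73, +2.69);  n_2 = (+0.9651, -0.2619)
edge 3: e_3 = (-1.48, +0.55);  n_3 = (+0.3483, +0.9374)
∠(n_2, n_3) = 84.80°
δ = |180° − 84.80°| = 95.20°
95.20° > 2α = 48.46°  →  invalid

δ = 95.20°, invalid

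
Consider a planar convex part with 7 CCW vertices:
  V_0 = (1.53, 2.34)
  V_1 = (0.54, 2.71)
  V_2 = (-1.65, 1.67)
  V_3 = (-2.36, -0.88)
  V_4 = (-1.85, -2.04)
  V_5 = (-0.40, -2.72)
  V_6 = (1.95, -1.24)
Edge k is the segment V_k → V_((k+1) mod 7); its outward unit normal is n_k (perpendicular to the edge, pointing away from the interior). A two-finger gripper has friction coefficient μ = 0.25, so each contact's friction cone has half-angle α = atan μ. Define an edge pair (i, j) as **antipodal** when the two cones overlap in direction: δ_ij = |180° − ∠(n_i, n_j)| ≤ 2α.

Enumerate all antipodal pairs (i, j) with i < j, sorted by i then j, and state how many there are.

count = 4; pairs: (0,4), (1,5), (2,6), (3,6)

α = atan 0.25 = 14.04°;  2α = 28.07°
n_0 = (+0.3501, +0.9367)
n_1 = (-0.4290, +0.9033)
n_2 = (-0.9634, +0.2682)
n_3 = (-0.9154, -0.4025)
n_4 = (-0.4246, -0.9054)
n_5 = (+0.5329, -0.8462)
n_6 = (+0.9932, +0.1165)
  (0,1): δ = 134.11°  ·
  (0,2): δ = 85.07°  ·
  (0,3): δ = 45.77°  ·
  (0,4): δ = 4.63°  ✓
  (0,5): δ = 52.69°  ·
  (0,6): δ = 117.18°  ·
  (1,2): δ = 130.96°  ·
  (1,3): δ = 91.67°  ·
  (1,4): δ = 50.53°  ·
  (1,5): δ = 6.80°  ✓
  (1,6): δ = 71.29°  ·
  (2,3): δ = 140.71°  ·
  (2,4): δ = 99.57°  ·
  (2,5): δ = 42.24°  ·
  (2,6): δ = 22.25°  ✓
  (3,4): δ = 138.86°  ·
  (3,5): δ = 81.53°  ·
  (3,6): δ = 17.04°  ✓
  (4,5): δ = 122.67°  ·
  (4,6): δ = 58.18°  ·
  (5,6): δ = 115.51°  ·
antipodal pairs: 4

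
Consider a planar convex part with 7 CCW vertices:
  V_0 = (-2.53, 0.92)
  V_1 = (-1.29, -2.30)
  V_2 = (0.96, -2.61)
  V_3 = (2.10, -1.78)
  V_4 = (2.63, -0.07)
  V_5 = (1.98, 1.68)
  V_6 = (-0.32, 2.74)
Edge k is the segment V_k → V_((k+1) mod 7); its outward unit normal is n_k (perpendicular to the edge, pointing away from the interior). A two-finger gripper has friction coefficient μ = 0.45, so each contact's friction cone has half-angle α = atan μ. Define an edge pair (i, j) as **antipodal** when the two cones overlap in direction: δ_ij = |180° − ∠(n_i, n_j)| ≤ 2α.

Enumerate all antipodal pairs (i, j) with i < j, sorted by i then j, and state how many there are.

count = 7; pairs: (0,3), (0,4), (0,5), (1,5), (1,6), (2,6), (3,6)

α = atan 0.45 = 24.23°;  2α = 48.46°
n_0 = (-0.9332, -0.3594)
n_1 = (-0.1365, -0.9906)
n_2 = (+0.5886, -0.8084)
n_3 = (+0.9552, -0.2960)
n_4 = (+0.9374, +0.3482)
n_5 = (+0.4186, +0.9082)
n_6 = (-0.6357, +0.7719)
  (0,1): δ = 118.91°  ·
  (0,2): δ = 75.00°  ·
  (0,3): δ = 38.28°  ✓
  (0,4): δ = 0.68°  ✓
  (0,5): δ = 44.20°  ✓
  (0,6): δ = 108.41°  ·
  (1,2): δ = 136.10°  ·
  (1,3): δ = 99.38°  ·
  (1,4): δ = 61.78°  ·
  (1,5): δ = 16.90°  ✓
  (1,6): δ = 47.32°  ✓
  (2,3): δ = 143.28°  ·
  (2,4): δ = 105.68°  ·
  (2,5): δ = 60.80°  ·
  (2,6): δ = 3.42°  ✓
  (3,4): δ = 142.40°  ·
  (3,5): δ = 97.52°  ·
  (3,6): δ = 33.31°  ✓
  (4,5): δ = 135.12°  ·
  (4,6): δ = 70.90°  ·
  (5,6): δ = 115.78°  ·
antipodal pairs: 7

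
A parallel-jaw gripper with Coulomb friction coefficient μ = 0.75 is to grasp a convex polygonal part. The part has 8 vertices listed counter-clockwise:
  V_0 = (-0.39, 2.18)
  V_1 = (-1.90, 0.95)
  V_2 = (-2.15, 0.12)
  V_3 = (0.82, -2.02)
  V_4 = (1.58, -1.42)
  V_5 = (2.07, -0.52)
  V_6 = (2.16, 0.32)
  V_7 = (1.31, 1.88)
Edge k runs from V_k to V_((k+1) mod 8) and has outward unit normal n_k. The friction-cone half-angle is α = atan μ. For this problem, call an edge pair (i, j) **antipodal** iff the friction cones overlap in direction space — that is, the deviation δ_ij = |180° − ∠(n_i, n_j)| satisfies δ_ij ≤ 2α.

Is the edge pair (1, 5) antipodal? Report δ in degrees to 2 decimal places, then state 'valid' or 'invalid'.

δ = 10.65°, valid

α = atan 0.75 = 36.87°;  2α = 73.74°
edge 1: e_1 = (-0.25, -0.83);  n_1 = (-0.9575, +0.2884)
edge 5: e_5 = (+0.09, +0.84);  n_5 = (+0.9943, -0.1065)
∠(n_1, n_5) = 169.35°
δ = |180° − 169.35°| = 10.65°
10.65° ≤ 2α = 73.74°  →  valid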